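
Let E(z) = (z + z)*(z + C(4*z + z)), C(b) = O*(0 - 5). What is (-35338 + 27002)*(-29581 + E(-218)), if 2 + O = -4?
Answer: -436698032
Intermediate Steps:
O = -6 (O = -2 - 4 = -6)
C(b) = 30 (C(b) = -6*(0 - 5) = -6*(-5) = 30)
E(z) = 2*z*(30 + z) (E(z) = (z + z)*(z + 30) = (2*z)*(30 + z) = 2*z*(30 + z))
(-35338 + 27002)*(-29581 + E(-218)) = (-35338 + 27002)*(-29581 + 2*(-218)*(30 - 218)) = -8336*(-29581 + 2*(-218)*(-188)) = -8336*(-29581 + 81968) = -8336*52387 = -436698032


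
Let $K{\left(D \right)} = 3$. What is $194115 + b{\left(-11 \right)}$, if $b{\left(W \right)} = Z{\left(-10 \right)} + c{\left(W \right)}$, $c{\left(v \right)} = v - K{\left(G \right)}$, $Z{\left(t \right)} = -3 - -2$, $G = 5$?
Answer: $194100$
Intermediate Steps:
$Z{\left(t \right)} = -1$ ($Z{\left(t \right)} = -3 + 2 = -1$)
$c{\left(v \right)} = -3 + v$ ($c{\left(v \right)} = v - 3 = -3 + v$)
$b{\left(W \right)} = -4 + W$ ($b{\left(W \right)} = -1 + \left(-3 + W\right) = -4 + W$)
$194115 + b{\left(-11 \right)} = 194115 - 15 = 194100$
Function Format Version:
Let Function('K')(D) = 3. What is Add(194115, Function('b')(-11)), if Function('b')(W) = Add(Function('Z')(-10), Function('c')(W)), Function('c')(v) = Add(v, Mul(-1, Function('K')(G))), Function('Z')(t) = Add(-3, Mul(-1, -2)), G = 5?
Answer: 194100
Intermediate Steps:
Function('Z')(t) = -1 (Function('Z')(t) = Add(-3, 2) = -1)
Function('c')(v) = Add(-3, v) (Function('c')(v) = Add(v, Mul(-1, 3)) = Add(v, -3) = Add(-3, v))
Function('b')(W) = Add(-4, W) (Function('b')(W) = Add(-1, Add(-3, W)) = Add(-4, W))
Add(194115, Function('b')(-11)) = Add(194115, Add(-4, -11)) = Add(194115, -15) = 194100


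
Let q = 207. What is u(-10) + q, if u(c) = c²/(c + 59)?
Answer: 10243/49 ≈ 209.04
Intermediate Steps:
u(c) = c²/(59 + c)
u(-10) + q = (-10)²/(59 - 10) + 207 = 100/49 + 207 = 10243/49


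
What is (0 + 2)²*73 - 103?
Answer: 189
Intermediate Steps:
(0 + 2)²*73 - 103 = 2²*73 - 103 = 4*73 - 103 = 292 - 103 = 189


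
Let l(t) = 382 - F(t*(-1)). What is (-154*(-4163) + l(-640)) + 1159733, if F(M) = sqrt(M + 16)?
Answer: 1801217 - 4*sqrt(41) ≈ 1.8012e+6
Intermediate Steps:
F(M) = sqrt(16 + M)
l(t) = 382 - sqrt(16 - t) (l(t) = 382 - sqrt(16 + t*(-1)) = 382 - sqrt(16 - t))
(-154*(-4163) + l(-640)) + 1159733 = (-154*(-4163) + (382 - sqrt(16 - 1*(-640)))) + 1159733 = (641102 + (382 - sqrt(16 + 640))) + 1159733 = (641102 + (382 - sqrt(656))) + 1159733 = (641102 + (382 - 4*sqrt(41))) + 1159733 = (641484 - 4*sqrt(41)) + 1159733 = 1801217 - 4*sqrt(41)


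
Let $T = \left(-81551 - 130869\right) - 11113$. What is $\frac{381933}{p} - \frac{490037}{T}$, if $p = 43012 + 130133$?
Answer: $\frac{3337687954}{758894535} \approx 4.3981$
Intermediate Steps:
$T = -223533$ ($T = -212420 - 11113 = -223533$)
$p = 173145$
$\frac{381933}{p} - \frac{490037}{T} = \frac{381933}{173145} - \frac{490037}{-223533} = 381933 \cdot \frac{1}{173145} - - \frac{490037}{223533} = \frac{127311}{57715} + \frac{490037}{223533} = \frac{3337687954}{758894535}$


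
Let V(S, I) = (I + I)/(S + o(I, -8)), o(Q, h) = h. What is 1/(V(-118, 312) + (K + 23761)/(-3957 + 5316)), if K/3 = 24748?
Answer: 9513/638923 ≈ 0.014889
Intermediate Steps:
K = 74244 (K = 3*24748 = 74244)
V(S, I) = 2*I/(-8 + S) (V(S, I) = (I + I)/(S - 8) = (2*I)/(-8 + S) = 2*I/(-8 + S))
1/(V(-118, 312) + (K + 23761)/(-3957 + 5316)) = 1/(2*312/(-8 - 118) + (74244 + 23761)/(-3957 + 5316)) = 1/(2*312/(-126) + 98005/1359) = 1/(2*312*(-1/126) + 98005*(1/1359)) = 1/(-104/21 + 98005/1359) = 1/(638923/9513) = 9513/638923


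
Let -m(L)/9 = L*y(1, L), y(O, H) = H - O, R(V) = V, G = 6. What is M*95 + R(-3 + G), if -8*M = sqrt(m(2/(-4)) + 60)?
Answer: 3 - 95*sqrt(213)/16 ≈ -83.655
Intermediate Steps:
m(L) = -9*L*(-1 + L) (m(L) = -9*L*(L - 1*1) = -9*L*(L - 1) = -9*L*(-1 + L))
M = -sqrt(213)/16 (M = -sqrt(9*(2/(-4))*(1 - 2/(-4)) + 60)/8 = -sqrt(9*(2*(-1/4))*(1 - 2*(-1)/4) + 60)/8 = -sqrt(9*(-1/2)*(1 - 1*(-1/2)) + 60)/8 = -sqrt(9*(-1/2)*(1 + 1/2) + 60)/8 = -sqrt(9*(-1/2)*(3/2) + 60)/8 = -sqrt(-27/4 + 60)/8 = -sqrt(213)/16 ≈ -0.91216)
M*95 + R(-3 + G) = -sqrt(213)/16*95 + (-3 + 6) = -95*sqrt(213)/16 + 3 = 3 - 95*sqrt(213)/16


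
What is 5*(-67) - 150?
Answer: -485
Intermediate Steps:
5*(-67) - 150 = -335 - 150 = -485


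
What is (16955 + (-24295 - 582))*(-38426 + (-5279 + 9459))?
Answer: 271296812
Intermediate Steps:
(16955 + (-24295 - 582))*(-38426 + (-5279 + 9459)) = (16955 - 24877)*(-38426 + 4180) = -7922*(-34246) = 271296812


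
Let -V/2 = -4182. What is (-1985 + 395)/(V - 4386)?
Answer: -265/663 ≈ -0.39970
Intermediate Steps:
V = 8364 (V = -2*(-4182) = 8364)
(-1985 + 395)/(V - 4386) = (-1985 + 395)/(8364 - 4386) = -1590/3978 = -1590*1/3978 = -265/663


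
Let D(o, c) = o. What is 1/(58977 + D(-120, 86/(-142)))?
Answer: 1/58857 ≈ 1.6990e-5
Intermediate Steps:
1/(58977 + D(-120, 86/(-142))) = 1/(58977 - 120) = 1/58857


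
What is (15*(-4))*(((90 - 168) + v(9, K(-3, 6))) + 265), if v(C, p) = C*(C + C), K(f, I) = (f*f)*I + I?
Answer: -20940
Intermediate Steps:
K(f, I) = I + I*f² (K(f, I) = f²*I + I = I*f² + I = I + I*f²)
v(C, p) = 2*C² (v(C, p) = C*(2*C) = 2*C²)
(15*(-4))*(((90 - 168) + v(9, K(-3, 6))) + 265) = (15*(-4))*(((90 - 168) + 2*9²) + 265) = -60*((-78 + 2*81) + 265) = -60*((-78 + 162) + 265) = -60*(84 + 265) = -60*349 = -20940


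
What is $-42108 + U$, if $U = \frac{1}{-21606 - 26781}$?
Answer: $- \frac{2037479797}{48387} \approx -42108.0$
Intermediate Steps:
$U = - \frac{1}{48387}$ ($U = \frac{1}{-48387} = - \frac{1}{48387} \approx -2.0667 \cdot 10^{-5}$)
$-42108 + U = -42108 - \frac{1}{48387} = - \frac{2037479797}{48387}$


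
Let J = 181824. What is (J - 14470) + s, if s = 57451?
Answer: 224805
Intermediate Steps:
(J - 14470) + s = (181824 - 14470) + 57451 = 167354 + 57451 = 224805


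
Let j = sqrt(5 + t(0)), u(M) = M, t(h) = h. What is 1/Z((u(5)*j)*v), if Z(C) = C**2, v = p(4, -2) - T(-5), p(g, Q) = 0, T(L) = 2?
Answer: 1/500 ≈ 0.0020000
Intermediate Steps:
j = sqrt(5) (j = sqrt(5 + 0) = sqrt(5) ≈ 2.2361)
v = -2 (v = 0 - 1*2 = 0 - 2 = -2)
1/Z((u(5)*j)*v) = 1/(((5*sqrt(5))*(-2))**2) = 1/((-10*sqrt(5))**2) = 1/500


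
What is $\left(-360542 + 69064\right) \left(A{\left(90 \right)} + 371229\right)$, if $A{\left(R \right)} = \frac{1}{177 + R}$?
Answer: $- \frac{28890758376832}{267} \approx -1.0821 \cdot 10^{11}$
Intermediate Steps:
$\left(-360542 + 69064\right) \left(A{\left(90 \right)} + 371229\right) = \left(-360542 + 69064\right) \left(\frac{1}{177 + 90} + 371229\right) = - 291478 \left(\frac{1}{267} + 371229\right) = \left(-291478\right) \frac{99118144}{267} = - \frac{28890758376832}{267}$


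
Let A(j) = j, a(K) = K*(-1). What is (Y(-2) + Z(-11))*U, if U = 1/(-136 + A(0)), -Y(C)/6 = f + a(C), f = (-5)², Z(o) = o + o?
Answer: 23/17 ≈ 1.3529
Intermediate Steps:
Z(o) = 2*o
a(K) = -K
f = 25
Y(C) = -150 + 6*C (Y(C) = -6*(25 - C) = -150 + 6*C)
U = -1/136 (U = 1/(-136 + 0) = 1/(-136) = -1/136 ≈ -0.0073529)
(Y(-2) + Z(-11))*U = ((-150 + 6*(-2)) + 2*(-11))*(-1/136) = ((-150 - 12) - 22)*(-1/136) = (-162 - 22)*(-1/136) = -184*(-1/136) = 23/17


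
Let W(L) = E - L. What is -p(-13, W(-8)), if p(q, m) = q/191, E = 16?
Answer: 13/191 ≈ 0.068063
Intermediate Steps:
W(L) = 16 - L
p(q, m) = q/191 (p(q, m) = q*(1/191) = q/191)
-p(-13, W(-8)) = -(-13)/191 = -1*(-13/191) = 13/191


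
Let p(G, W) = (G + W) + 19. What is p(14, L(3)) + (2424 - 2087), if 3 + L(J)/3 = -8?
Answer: 337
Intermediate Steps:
L(J) = -33 (L(J) = -9 + 3*(-8) = -9 - 24 = -33)
p(G, W) = 19 + G + W
p(14, L(3)) + (2424 - 2087) = (19 + 14 - 33) + (2424 - 2087) = 0 + 337 = 337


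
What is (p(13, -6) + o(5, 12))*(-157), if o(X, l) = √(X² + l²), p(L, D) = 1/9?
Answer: -18526/9 ≈ -2058.4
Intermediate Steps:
p(L, D) = ⅑
(p(13, -6) + o(5, 12))*(-157) = (⅑ + √(5² + 12²))*(-157) = (⅑ + √(25 + 144))*(-157) = (⅑ + √169)*(-157) = (⅑ + 13)*(-157) = (118/9)*(-157) = -18526/9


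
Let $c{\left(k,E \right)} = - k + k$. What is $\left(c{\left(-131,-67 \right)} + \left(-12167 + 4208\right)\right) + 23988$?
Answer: $16029$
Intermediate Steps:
$c{\left(k,E \right)} = 0$
$\left(c{\left(-131,-67 \right)} + \left(-12167 + 4208\right)\right) + 23988 = \left(0 + \left(-12167 + 4208\right)\right) + 23988 = \left(0 - 7959\right) + 23988 = -7959 + 23988 = 16029$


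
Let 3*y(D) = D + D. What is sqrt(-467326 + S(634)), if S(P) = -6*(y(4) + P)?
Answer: I*sqrt(471146) ≈ 686.4*I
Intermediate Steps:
y(D) = 2*D/3 (y(D) = (D + D)/3 = (2*D)/3 = 2*D/3)
S(P) = -16 - 6*P (S(P) = -6*((2/3)*4 + P) = -6*(8/3 + P) = -16 - 6*P)
sqrt(-467326 + S(634)) = sqrt(-467326 + (-16 - 6*634)) = sqrt(-467326 + (-16 - 3804)) = sqrt(-467326 - 3820) = sqrt(-471146) = I*sqrt(471146)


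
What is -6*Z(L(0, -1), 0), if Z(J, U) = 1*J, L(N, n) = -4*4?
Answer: 96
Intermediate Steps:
L(N, n) = -16
Z(J, U) = J
-6*Z(L(0, -1), 0) = -6*(-16) = 96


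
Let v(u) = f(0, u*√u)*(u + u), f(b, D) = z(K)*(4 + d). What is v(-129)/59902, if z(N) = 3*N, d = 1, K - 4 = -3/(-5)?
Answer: -8901/29951 ≈ -0.29719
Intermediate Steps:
K = 23/5 (K = 4 - 3/(-5) = 4 - 3*(-⅕) = 4 + ⅗ = 23/5 ≈ 4.6000)
f(b, D) = 69 (f(b, D) = (3*(23/5))*(4 + 1) = (69/5)*5 = 69)
v(u) = 138*u (v(u) = 69*(u + u) = 69*(2*u) = 138*u)
v(-129)/59902 = (138*(-129))/59902 = -17802*1/59902 = -8901/29951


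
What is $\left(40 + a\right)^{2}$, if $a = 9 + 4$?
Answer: $2809$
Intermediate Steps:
$a = 13$
$\left(40 + a\right)^{2} = \left(40 + 13\right)^{2} = 53^{2} = 2809$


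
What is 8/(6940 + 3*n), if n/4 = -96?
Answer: 2/1447 ≈ 0.0013822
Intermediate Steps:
n = -384 (n = 4*(-96) = -384)
8/(6940 + 3*n) = 8/(6940 + 3*(-384)) = 8/(6940 - 1152) = 8/5788 = 8*(1/5788) = 2/1447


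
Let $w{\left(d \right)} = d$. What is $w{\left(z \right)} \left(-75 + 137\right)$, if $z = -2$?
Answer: $-124$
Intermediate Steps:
$w{\left(z \right)} \left(-75 + 137\right) = - 2 \left(-75 + 137\right) = \left(-2\right) 62 = -124$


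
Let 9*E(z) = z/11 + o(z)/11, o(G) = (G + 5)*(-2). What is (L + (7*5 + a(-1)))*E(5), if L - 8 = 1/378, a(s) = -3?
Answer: -75605/12474 ≈ -6.0610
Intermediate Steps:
o(G) = -10 - 2*G (o(G) = (5 + G)*(-2) = -10 - 2*G)
E(z) = -10/99 - z/99 (E(z) = (z/11 + (-10 - 2*z)/11)/9 = (z*(1/11) + (-10 - 2*z)*(1/11))/9 = (z/11 + (-10/11 - 2*z/11))/9 = (-10/11 - z/11)/9 = -10/99 - z/99)
L = 3025/378 (L = 8 + 1/378 = 3025/378 ≈ 8.0026)
(L + (7*5 + a(-1)))*E(5) = (3025/378 + (7*5 - 3))*(-10/99 - 1/99*5) = (3025/378 + (35 - 3))*(-10/99 - 5/99) = (3025/378 + 32)*(-5/33) = (15121/378)*(-5/33) = -75605/12474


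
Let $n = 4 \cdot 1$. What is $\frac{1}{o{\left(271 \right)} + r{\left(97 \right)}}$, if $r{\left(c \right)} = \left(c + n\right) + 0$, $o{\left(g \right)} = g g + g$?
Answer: $\frac{1}{73813} \approx 1.3548 \cdot 10^{-5}$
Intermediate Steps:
$o{\left(g \right)} = g + g^{2}$ ($o{\left(g \right)} = g^{2} + g = g + g^{2}$)
$n = 4$
$r{\left(c \right)} = 4 + c$ ($r{\left(c \right)} = \left(c + 4\right) + 0 = \left(4 + c\right) + 0 = 4 + c$)
$\frac{1}{o{\left(271 \right)} + r{\left(97 \right)}} = \frac{1}{271 \left(1 + 271\right) + \left(4 + 97\right)} = \frac{1}{271 \cdot 272 + 101} = \frac{1}{73712 + 101} = \frac{1}{73813}$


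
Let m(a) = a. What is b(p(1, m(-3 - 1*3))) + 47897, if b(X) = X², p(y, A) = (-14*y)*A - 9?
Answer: 53522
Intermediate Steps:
p(y, A) = -9 - 14*A*y (p(y, A) = -14*A*y - 9 = -9 - 14*A*y)
b(p(1, m(-3 - 1*3))) + 47897 = (-9 - 14*(-3 - 1*3)*1)² + 47897 = (-9 - 14*(-3 - 3)*1)² + 47897 = (-9 - 14*(-6)*1)² + 47897 = (-9 + 84)² + 47897 = 75² + 47897 = 5625 + 47897 = 53522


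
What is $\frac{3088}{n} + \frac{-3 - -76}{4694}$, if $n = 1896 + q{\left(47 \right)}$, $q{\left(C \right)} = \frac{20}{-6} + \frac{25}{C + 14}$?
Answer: $\frac{2677887785}{1626156502} \approx 1.6468$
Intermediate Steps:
$q{\left(C \right)} = - \frac{10}{3} + \frac{25}{14 + C}$ ($q{\left(C \right)} = 20 \left(- \frac{1}{6}\right) + \frac{25}{14 + C} = - \frac{10}{3} + \frac{25}{14 + C}$)
$n = \frac{346433}{183}$ ($n = 1896 + \frac{5 \left(-13 - 94\right)}{3 \left(14 + 47\right)} = 1896 + \frac{5 \left(-13 - 94\right)}{3 \cdot 61} = 1896 + \frac{5}{3} \cdot \frac{1}{61} \left(-107\right) = 1896 - \frac{535}{183} = \frac{346433}{183} \approx 1893.1$)
$\frac{3088}{n} + \frac{-3 - -76}{4694} = \frac{3088}{\frac{346433}{183}} + \frac{-3 - -76}{4694} = 3088 \cdot \frac{183}{346433} + \left(-3 + 76\right) \frac{1}{4694} = \frac{565104}{346433} + 73 \cdot \frac{1}{4694} = \frac{565104}{346433} + \frac{73}{4694} = \frac{2677887785}{1626156502}$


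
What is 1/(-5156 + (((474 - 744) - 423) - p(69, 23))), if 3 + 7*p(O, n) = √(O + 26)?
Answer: -57316/335216701 + 7*√95/1676083505 ≈ -0.00017094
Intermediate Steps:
p(O, n) = -3/7 + √(26 + O)/7 (p(O, n) = -3/7 + √(O + 26)/7 = -3/7 + √(26 + O)/7)
1/(-5156 + (((474 - 744) - 423) - p(69, 23))) = 1/(-5156 + (((474 - 744) - 423) - (-3/7 + √(26 + 69)/7))) = 1/(-5156 + ((-270 - 423) - (-3/7 + √95/7))) = 1/(-5156 + (-693 + (3/7 - √95/7))) = 1/(-5156 + (-4848/7 - √95/7)) = 1/(-40940/7 - √95/7)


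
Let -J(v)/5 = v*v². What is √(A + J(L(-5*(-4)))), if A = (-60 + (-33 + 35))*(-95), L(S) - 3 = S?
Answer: 5*I*√2213 ≈ 235.21*I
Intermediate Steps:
L(S) = 3 + S
J(v) = -5*v³ (J(v) = -5*v*v² = -5*v³)
A = 5510 (A = (-60 + 2)*(-95) = -58*(-95) = 5510)
√(A + J(L(-5*(-4)))) = √(5510 - 5*(3 - 5*(-4))³) = √(5510 - 5*(3 + 20)³) = √(5510 - 5*23³) = √(5510 - 5*12167) = √(5510 - 60835) = √(-55325) = 5*I*√2213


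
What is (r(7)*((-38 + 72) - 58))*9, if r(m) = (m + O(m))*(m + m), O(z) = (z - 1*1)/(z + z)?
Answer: -22464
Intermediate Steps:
O(z) = (-1 + z)/(2*z) (O(z) = (z - 1)/((2*z)) = (-1 + z)*(1/(2*z)) = (-1 + z)/(2*z))
r(m) = 2*m*(m + (-1 + m)/(2*m)) (r(m) = (m + (-1 + m)/(2*m))*(m + m) = (m + (-1 + m)/(2*m))*(2*m) = 2*m*(m + (-1 + m)/(2*m)))
(r(7)*((-38 + 72) - 58))*9 = ((-1 + 7 + 2*7²)*((-38 + 72) - 58))*9 = ((-1 + 7 + 2*49)*(34 - 58))*9 = ((-1 + 7 + 98)*(-24))*9 = (104*(-24))*9 = -2496*9 = -22464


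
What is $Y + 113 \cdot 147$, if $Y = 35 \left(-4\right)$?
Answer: $16471$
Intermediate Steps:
$Y = -140$
$Y + 113 \cdot 147 = -140 + 113 \cdot 147 = -140 + 16611 = 16471$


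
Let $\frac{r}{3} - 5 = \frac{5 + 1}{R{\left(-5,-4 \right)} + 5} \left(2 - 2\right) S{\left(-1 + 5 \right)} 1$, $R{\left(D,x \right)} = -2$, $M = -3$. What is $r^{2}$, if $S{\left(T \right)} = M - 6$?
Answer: $225$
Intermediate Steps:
$S{\left(T \right)} = -9$ ($S{\left(T \right)} = -3 - 6 = -9$)
$r = 15$ ($r = 15 + 3 \frac{5 + 1}{-2 + 5} \left(2 - 2\right) \left(-9\right) 1 = 15 + 3 \cdot \frac{6}{3} \cdot 0 \left(-9\right) 1 = 15 + 3 \cdot 6 \cdot \frac{1}{3} \cdot 0 \left(-9\right) 1 = 15 + 3 \cdot 2 \cdot 0 \left(-9\right) 1 = 15 + 3 \cdot 0 \left(-9\right) 1 = 15 + 3 \cdot 0 \cdot 1 = 15 + 3 \cdot 0 = 15 + 0 = 15$)
$r^{2} = 15^{2} = 225$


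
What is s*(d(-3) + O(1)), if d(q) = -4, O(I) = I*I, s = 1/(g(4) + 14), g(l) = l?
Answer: -⅙ ≈ -0.16667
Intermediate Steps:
s = 1/18 (s = 1/(4 + 14) = 1/18 ≈ 0.055556)
O(I) = I²
s*(d(-3) + O(1)) = (-4 + 1²)/18 = (-4 + 1)/18 = (1/18)*(-3) = -⅙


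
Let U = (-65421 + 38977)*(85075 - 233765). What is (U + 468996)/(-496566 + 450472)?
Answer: -1966213678/23047 ≈ -85313.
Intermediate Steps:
U = 3931958360 (U = -26444*(-148690) = 3931958360)
(U + 468996)/(-496566 + 450472) = (3931958360 + 468996)/(-496566 + 450472) = 3932427356/(-46094) = 3932427356*(-1/46094) = -1966213678/23047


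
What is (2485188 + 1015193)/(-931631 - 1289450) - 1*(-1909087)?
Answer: 4240233362666/2221081 ≈ 1.9091e+6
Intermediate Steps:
(2485188 + 1015193)/(-931631 - 1289450) - 1*(-1909087) = 3500381/(-2221081) + 1909087 = 3500381*(-1/2221081) + 1909087 = -3500381/2221081 + 1909087 = 4240233362666/2221081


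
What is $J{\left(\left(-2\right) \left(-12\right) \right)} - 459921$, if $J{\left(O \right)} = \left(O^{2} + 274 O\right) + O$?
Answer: $-452745$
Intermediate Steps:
$J{\left(O \right)} = O^{2} + 275 O$
$J{\left(\left(-2\right) \left(-12\right) \right)} - 459921 = \left(-2\right) \left(-12\right) \left(275 - -24\right) - 459921 = 24 \left(275 + 24\right) - 459921 = 24 \cdot 299 - 459921 = 7176 - 459921 = -452745$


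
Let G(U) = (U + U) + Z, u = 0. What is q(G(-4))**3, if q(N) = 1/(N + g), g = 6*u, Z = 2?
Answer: -1/216 ≈ -0.0046296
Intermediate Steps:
g = 0 (g = 6*0 = 0)
G(U) = 2 + 2*U (G(U) = (U + U) + 2 = 2*U + 2 = 2 + 2*U)
q(N) = 1/N (q(N) = 1/(N + 0) = 1/N)
q(G(-4))**3 = (1/(2 + 2*(-4)))**3 = (1/(2 - 8))**3 = (1/(-6))**3 = (-1/6)**3 = -1/216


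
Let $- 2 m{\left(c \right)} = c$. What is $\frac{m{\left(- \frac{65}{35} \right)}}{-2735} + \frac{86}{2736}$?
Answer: $\frac{814343}{26190360} \approx 0.031093$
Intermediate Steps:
$m{\left(c \right)} = - \frac{c}{2}$
$\frac{m{\left(- \frac{65}{35} \right)}}{-2735} + \frac{86}{2736} = \frac{\left(- \frac{1}{2}\right) \left(- \frac{65}{35}\right)}{-2735} + \frac{86}{2736} = - \frac{\left(-65\right) \frac{1}{35}}{2} \left(- \frac{1}{2735}\right) + 86 \cdot \frac{1}{2736} = \left(- \frac{1}{2}\right) \left(- \frac{13}{7}\right) \left(- \frac{1}{2735}\right) + \frac{43}{1368} = \frac{13}{14} \left(- \frac{1}{2735}\right) + \frac{43}{1368} = - \frac{13}{38290} + \frac{43}{1368} = \frac{814343}{26190360}$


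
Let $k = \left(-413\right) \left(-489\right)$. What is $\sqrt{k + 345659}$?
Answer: $4 \sqrt{34226} \approx 740.01$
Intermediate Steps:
$k = 201957$
$\sqrt{k + 345659} = \sqrt{201957 + 345659} = \sqrt{547616} = 4 \sqrt{34226}$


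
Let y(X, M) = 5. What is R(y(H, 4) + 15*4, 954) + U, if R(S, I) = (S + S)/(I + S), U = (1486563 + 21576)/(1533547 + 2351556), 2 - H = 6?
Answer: 2041857031/3958919957 ≈ 0.51576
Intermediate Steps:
H = -4 (H = 2 - 1*6 = 2 - 6 = -4)
U = 1508139/3885103 ≈ 0.38819
R(S, I) = 2*S/(I + S) (R(S, I) = (2*S)/(I + S) = 2*S/(I + S))
R(y(H, 4) + 15*4, 954) + U = 2*(5 + 15*4)/(954 + (5 + 15*4)) + 1508139/3885103 = 2*(5 + 60)/(954 + (5 + 60)) + 1508139/3885103 = 2*65/(954 + 65) + 1508139/3885103 = 2*65/1019 + 1508139/3885103 = 2*65*(1/1019) + 1508139/3885103 = 130/1019 + 1508139/3885103 = 2041857031/3958919957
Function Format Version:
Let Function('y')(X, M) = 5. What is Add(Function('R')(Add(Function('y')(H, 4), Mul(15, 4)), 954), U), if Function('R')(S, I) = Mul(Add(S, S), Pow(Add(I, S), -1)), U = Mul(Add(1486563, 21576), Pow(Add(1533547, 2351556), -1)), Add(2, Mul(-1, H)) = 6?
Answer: Rational(2041857031, 3958919957) ≈ 0.51576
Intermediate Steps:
H = -4 (H = Add(2, Mul(-1, 6)) = Add(2, -6) = -4)
U = Rational(1508139, 3885103) (U = Mul(1508139, Pow(3885103, -1)) = Mul(1508139, Rational(1, 3885103)) = Rational(1508139, 3885103) ≈ 0.38819)
Function('R')(S, I) = Mul(2, S, Pow(Add(I, S), -1)) (Function('R')(S, I) = Mul(Mul(2, S), Pow(Add(I, S), -1)) = Mul(2, S, Pow(Add(I, S), -1)))
Add(Function('R')(Add(Function('y')(H, 4), Mul(15, 4)), 954), U) = Add(Mul(2, Add(5, Mul(15, 4)), Pow(Add(954, Add(5, Mul(15, 4))), -1)), Rational(1508139, 3885103)) = Add(Mul(2, Add(5, 60), Pow(Add(954, Add(5, 60)), -1)), Rational(1508139, 3885103)) = Add(Mul(2, 65, Pow(Add(954, 65), -1)), Rational(1508139, 3885103)) = Add(Mul(2, 65, Pow(1019, -1)), Rational(1508139, 3885103)) = Add(Mul(2, 65, Rational(1, 1019)), Rational(1508139, 3885103)) = Add(Rational(130, 1019), Rational(1508139, 3885103)) = Rational(2041857031, 3958919957)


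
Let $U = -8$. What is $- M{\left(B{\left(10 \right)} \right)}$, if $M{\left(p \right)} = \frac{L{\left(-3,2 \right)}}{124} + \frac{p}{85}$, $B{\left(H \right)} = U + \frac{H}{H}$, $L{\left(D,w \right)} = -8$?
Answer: $\frac{387}{2635} \approx 0.14687$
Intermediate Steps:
$B{\left(H \right)} = -7$ ($B{\left(H \right)} = -8 + \frac{H}{H} = -8 + 1 = -7$)
$M{\left(p \right)} = - \frac{2}{31} + \frac{p}{85}$ ($M{\left(p \right)} = - \frac{8}{124} + \frac{p}{85} = \left(-8\right) \frac{1}{124} + p \frac{1}{85} = - \frac{2}{31} + \frac{p}{85}$)
$- M{\left(B{\left(10 \right)} \right)} = - (- \frac{2}{31} + \frac{1}{85} \left(-7\right)) = - (- \frac{2}{31} - \frac{7}{85}) = \left(-1\right) \left(- \frac{387}{2635}\right) = \frac{387}{2635}$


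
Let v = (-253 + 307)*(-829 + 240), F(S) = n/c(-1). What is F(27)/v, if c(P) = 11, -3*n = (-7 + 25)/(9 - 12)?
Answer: -1/174933 ≈ -5.7165e-6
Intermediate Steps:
n = 2 (n = -(-7 + 25)/(3*(9 - 12)) = -6/(-3) = -6*(-1)/3 = -⅓*(-6) = 2)
F(S) = 2/11
v = -31806 (v = 54*(-589) = -31806)
F(27)/v = (2/11)/(-31806) = (2/11)*(-1/31806) = -1/174933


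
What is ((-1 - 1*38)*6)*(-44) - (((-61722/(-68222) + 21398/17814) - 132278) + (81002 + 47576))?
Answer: 4251718338776/303826677 ≈ 13994.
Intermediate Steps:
((-1 - 1*38)*6)*(-44) - (((-61722/(-68222) + 21398/17814) - 132278) + (81002 + 47576)) = ((-1 - 38)*6)*(-44) - (((-61722*(-1/68222) + 21398*(1/17814)) - 132278) + 128578) = -39*6*(-44) - (((30861/34111 + 10699/8907) - 132278) + 128578) = -234*(-44) - ((639832516/303826677 - 132278) + 128578) = 10296 - (-40188945347690/303826677 + 128578) = 10296 - 1*(-1123518872384/303826677) = 10296 + 1123518872384/303826677 = 4251718338776/303826677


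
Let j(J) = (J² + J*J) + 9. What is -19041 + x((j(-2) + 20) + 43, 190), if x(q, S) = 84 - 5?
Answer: -18962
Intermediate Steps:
j(J) = 9 + 2*J² (j(J) = (J² + J²) + 9 = 2*J² + 9 = 9 + 2*J²)
x(q, S) = 79
-19041 + x((j(-2) + 20) + 43, 190) = -19041 + 79 = -18962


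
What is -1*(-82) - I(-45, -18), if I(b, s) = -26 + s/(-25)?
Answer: 2682/25 ≈ 107.28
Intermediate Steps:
I(b, s) = -26 - s/25 (I(b, s) = -26 + s*(-1/25) = -26 - s/25)
-1*(-82) - I(-45, -18) = -1*(-82) - (-26 - 1/25*(-18)) = 82 - (-26 + 18/25) = 82 - 1*(-632/25) = 82 + 632/25 = 2682/25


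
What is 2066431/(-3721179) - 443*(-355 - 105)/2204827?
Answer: -3797821005817/8204555931033 ≈ -0.46289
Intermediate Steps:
2066431/(-3721179) - 443*(-355 - 105)/2204827 = 2066431*(-1/3721179) - 443*(-460)*(1/2204827) = -2066431/3721179 + 203780*(1/2204827) = -2066431/3721179 + 203780/2204827 = -3797821005817/8204555931033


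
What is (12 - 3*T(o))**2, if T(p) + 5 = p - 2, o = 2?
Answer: 729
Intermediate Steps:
T(p) = -7 + p (T(p) = -5 + (p - 2) = -5 + (-2 + p) = -7 + p)
(12 - 3*T(o))**2 = (12 - 3*(-7 + 2))**2 = (12 - 3*(-5))**2 = (12 + 15)**2 = 27**2 = 729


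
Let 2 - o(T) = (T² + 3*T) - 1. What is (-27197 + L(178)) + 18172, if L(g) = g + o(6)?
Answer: -8898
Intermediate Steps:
o(T) = 3 - T² - 3*T (o(T) = 2 - ((T² + 3*T) - 1) = 2 - (-1 + T² + 3*T) = 2 + (1 - T² - 3*T) = 3 - T² - 3*T)
L(g) = -51 + g (L(g) = g + (3 - 1*6² - 3*6) = g + (3 - 1*36 - 18) = g + (3 - 36 - 18) = g - 51 = -51 + g)
(-27197 + L(178)) + 18172 = (-27197 + (-51 + 178)) + 18172 = (-27197 + 127) + 18172 = -27070 + 18172 = -8898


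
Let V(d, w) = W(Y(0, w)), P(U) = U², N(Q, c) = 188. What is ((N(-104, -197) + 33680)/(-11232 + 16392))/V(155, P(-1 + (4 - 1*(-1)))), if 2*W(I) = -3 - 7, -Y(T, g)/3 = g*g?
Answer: -8467/6450 ≈ -1.3127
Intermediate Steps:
Y(T, g) = -3*g² (Y(T, g) = -3*g*g = -3*g²)
W(I) = -5 (W(I) = (-3 - 7)/2 = (½)*(-10) = -5)
V(d, w) = -5
((N(-104, -197) + 33680)/(-11232 + 16392))/V(155, P(-1 + (4 - 1*(-1)))) = ((188 + 33680)/(-11232 + 16392))/(-5) = (33868/5160)*(-⅕) = (33868*(1/5160))*(-⅕) = (8467/1290)*(-⅕) = -8467/6450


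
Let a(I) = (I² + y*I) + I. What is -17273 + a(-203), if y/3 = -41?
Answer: 48702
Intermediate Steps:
y = -123 (y = 3*(-41) = -123)
a(I) = I² - 122*I (a(I) = (I² - 123*I) + I = I² - 122*I)
-17273 + a(-203) = -17273 - 203*(-122 - 203) = -17273 - 203*(-325) = -17273 + 65975 = 48702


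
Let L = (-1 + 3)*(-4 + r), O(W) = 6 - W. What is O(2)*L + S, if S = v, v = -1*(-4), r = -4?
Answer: -60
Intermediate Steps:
v = 4
S = 4
L = -16 (L = (-1 + 3)*(-4 - 4) = 2*(-8) = -16)
O(2)*L + S = (6 - 1*2)*(-16) + 4 = (6 - 2)*(-16) + 4 = 4*(-16) + 4 = -64 + 4 = -60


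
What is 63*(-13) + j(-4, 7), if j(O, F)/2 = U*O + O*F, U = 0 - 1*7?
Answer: -819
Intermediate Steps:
U = -7 (U = 0 - 7 = -7)
j(O, F) = -14*O + 2*F*O (j(O, F) = 2*(-7*O + O*F) = 2*(-7*O + F*O) = -14*O + 2*F*O)
63*(-13) + j(-4, 7) = 63*(-13) + 2*(-4)*(-7 + 7) = -819 + 2*(-4)*0 = -819 + 0 = -819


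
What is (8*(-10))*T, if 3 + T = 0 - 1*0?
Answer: 240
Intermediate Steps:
T = -3 (T = -3 + (0 - 1*0) = -3 + (0 + 0) = -3 + 0 = -3)
(8*(-10))*T = (8*(-10))*(-3) = -80*(-3) = 240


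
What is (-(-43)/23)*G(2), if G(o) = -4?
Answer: -172/23 ≈ -7.4783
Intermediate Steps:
(-(-43)/23)*G(2) = -(-43)/23*(-4) = -43*(-1/23)*(-4) = (43/23)*(-4) = -172/23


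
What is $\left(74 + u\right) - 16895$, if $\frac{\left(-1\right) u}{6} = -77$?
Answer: $-16359$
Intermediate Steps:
$u = 462$ ($u = \left(-6\right) \left(-77\right) = 462$)
$\left(74 + u\right) - 16895 = \left(74 + 462\right) - 16895 = 536 - 16895 = -16359$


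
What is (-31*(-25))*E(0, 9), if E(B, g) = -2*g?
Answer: -13950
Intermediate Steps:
(-31*(-25))*E(0, 9) = (-31*(-25))*(-2*9) = 775*(-18) = -13950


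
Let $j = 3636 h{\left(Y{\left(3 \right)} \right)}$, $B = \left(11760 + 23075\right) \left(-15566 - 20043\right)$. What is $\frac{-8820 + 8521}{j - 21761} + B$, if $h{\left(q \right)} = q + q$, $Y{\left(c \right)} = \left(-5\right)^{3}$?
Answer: $- \frac{88811747955432}{71597} \approx -1.2404 \cdot 10^{9}$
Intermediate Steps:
$B = -1240439515$ ($B = 34835 \left(-35609\right) = -1240439515$)
$Y{\left(c \right)} = -125$
$h{\left(q \right)} = 2 q$
$j = -909000$ ($j = 3636 \cdot 2 \left(-125\right) = 3636 \left(-250\right) = -909000$)
$\frac{-8820 + 8521}{j - 21761} + B = \frac{-8820 + 8521}{-909000 - 21761} - 1240439515 = - \frac{299}{-930761} - 1240439515 = \left(-299\right) \left(- \frac{1}{930761}\right) - 1240439515 = \frac{23}{71597} - 1240439515 = - \frac{88811747955432}{71597}$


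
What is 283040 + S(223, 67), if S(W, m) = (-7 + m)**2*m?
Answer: 524240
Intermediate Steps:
S(W, m) = m*(-7 + m)**2
283040 + S(223, 67) = 283040 + 67*(-7 + 67)**2 = 283040 + 67*60**2 = 283040 + 67*3600 = 283040 + 241200 = 524240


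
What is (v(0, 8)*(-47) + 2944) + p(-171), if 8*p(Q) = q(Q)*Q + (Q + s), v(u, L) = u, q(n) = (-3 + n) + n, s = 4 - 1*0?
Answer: 20595/2 ≈ 10298.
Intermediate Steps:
s = 4 (s = 4 + 0 = 4)
q(n) = -3 + 2*n
p(Q) = ½ + Q/8 + Q*(-3 + 2*Q)/8 (p(Q) = ((-3 + 2*Q)*Q + (Q + 4))/8 = (Q*(-3 + 2*Q) + (4 + Q))/8 = (4 + Q + Q*(-3 + 2*Q))/8 = ½ + Q/8 + Q*(-3 + 2*Q)/8)
(v(0, 8)*(-47) + 2944) + p(-171) = (0*(-47) + 2944) + (½ - ¼*(-171) + (¼)*(-171)²) = (0 + 2944) + (½ + 171/4 + (¼)*29241) = 2944 + (½ + 171/4 + 29241/4) = 2944 + 14707/2 = 20595/2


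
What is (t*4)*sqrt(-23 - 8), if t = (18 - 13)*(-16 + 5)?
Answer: -220*I*sqrt(31) ≈ -1224.9*I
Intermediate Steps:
t = -55 (t = 5*(-11) = -55)
(t*4)*sqrt(-23 - 8) = (-55*4)*sqrt(-23 - 8) = -220*I*sqrt(31)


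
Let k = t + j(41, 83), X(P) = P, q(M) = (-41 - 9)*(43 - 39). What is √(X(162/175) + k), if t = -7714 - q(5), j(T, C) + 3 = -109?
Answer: 22*I*√19299/35 ≈ 87.322*I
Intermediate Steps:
q(M) = -200 (q(M) = -50*4 = -200)
j(T, C) = -112 (j(T, C) = -3 - 109 = -112)
t = -7514 (t = -7714 - 1*(-200) = -7714 + 200 = -7514)
k = -7626 (k = -7514 - 112 = -7626)
√(X(162/175) + k) = √(162/175 - 7626) = √(-1334388/175) = 22*I*√19299/35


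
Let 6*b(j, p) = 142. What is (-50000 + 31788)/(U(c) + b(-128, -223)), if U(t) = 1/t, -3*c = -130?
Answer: -7102680/9239 ≈ -768.77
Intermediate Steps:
c = 130/3 (c = -1/3*(-130) = 130/3 ≈ 43.333)
b(j, p) = 71/3 (b(j, p) = (1/6)*142 = 71/3)
(-50000 + 31788)/(U(c) + b(-128, -223)) = (-50000 + 31788)/(1/(130/3) + 71/3) = -18212/(3/130 + 71/3) = -18212/9239/390 = -18212*390/9239 = -7102680/9239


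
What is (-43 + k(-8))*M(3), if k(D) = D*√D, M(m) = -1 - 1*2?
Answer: 129 + 48*I*√2 ≈ 129.0 + 67.882*I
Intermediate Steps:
M(m) = -3 (M(m) = -1 - 2 = -3)
k(D) = D^(3/2)
(-43 + k(-8))*M(3) = (-43 + (-8)^(3/2))*(-3) = (-43 - 16*I*√2)*(-3) = 129 + 48*I*√2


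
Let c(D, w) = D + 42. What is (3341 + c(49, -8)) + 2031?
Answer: 5463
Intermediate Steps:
c(D, w) = 42 + D
(3341 + c(49, -8)) + 2031 = (3341 + (42 + 49)) + 2031 = (3341 + 91) + 2031 = 3432 + 2031 = 5463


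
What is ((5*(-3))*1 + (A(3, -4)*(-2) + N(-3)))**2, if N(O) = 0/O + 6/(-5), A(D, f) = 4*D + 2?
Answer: 48841/25 ≈ 1953.6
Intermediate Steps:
A(D, f) = 2 + 4*D
N(O) = -6/5 (N(O) = 0 + 6*(-1/5) = 0 - 6/5 = -6/5)
((5*(-3))*1 + (A(3, -4)*(-2) + N(-3)))**2 = ((5*(-3))*1 + ((2 + 4*3)*(-2) - 6/5))**2 = (-15*1 + ((2 + 12)*(-2) - 6/5))**2 = (-15 + (14*(-2) - 6/5))**2 = (-15 + (-28 - 6/5))**2 = (-15 - 146/5)**2 = (-221/5)**2 = 48841/25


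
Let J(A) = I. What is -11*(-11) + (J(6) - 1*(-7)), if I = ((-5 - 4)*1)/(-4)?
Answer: 521/4 ≈ 130.25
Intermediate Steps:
I = 9/4 (I = -9*1*(-¼) = -9*(-¼) = 9/4 ≈ 2.2500)
J(A) = 9/4
-11*(-11) + (J(6) - 1*(-7)) = -11*(-11) + (9/4 - 1*(-7)) = 121 + (9/4 + 7) = 121 + 37/4 = 521/4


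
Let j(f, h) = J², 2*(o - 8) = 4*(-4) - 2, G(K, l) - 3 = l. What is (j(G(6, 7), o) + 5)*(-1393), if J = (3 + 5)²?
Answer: -5712693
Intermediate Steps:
G(K, l) = 3 + l
J = 64 (J = 8² = 64)
o = -1 (o = 8 + (4*(-4) - 2)/2 = 8 + (-16 - 2)/2 = 8 + (½)*(-18) = 8 - 9 = -1)
j(f, h) = 4096 (j(f, h) = 64² = 4096)
(j(G(6, 7), o) + 5)*(-1393) = (4096 + 5)*(-1393) = 4101*(-1393) = -5712693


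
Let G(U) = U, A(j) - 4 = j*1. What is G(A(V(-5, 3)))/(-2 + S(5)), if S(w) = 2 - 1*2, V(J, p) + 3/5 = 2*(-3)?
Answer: 13/10 ≈ 1.3000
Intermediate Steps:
V(J, p) = -33/5 (V(J, p) = -⅗ + 2*(-3) = -⅗ - 6 = -33/5)
S(w) = 0 (S(w) = 2 - 2 = 0)
A(j) = 4 + j (A(j) = 4 + j*1 = 4 + j)
G(A(V(-5, 3)))/(-2 + S(5)) = (4 - 33/5)/(-2 + 0) = -13/5/(-2) = -½*(-13/5) = 13/10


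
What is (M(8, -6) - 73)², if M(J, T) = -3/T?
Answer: 21025/4 ≈ 5256.3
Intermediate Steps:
(M(8, -6) - 73)² = (-3/(-6) - 73)² = (-3*(-⅙) - 73)² = (½ - 73)² = (-145/2)² = 21025/4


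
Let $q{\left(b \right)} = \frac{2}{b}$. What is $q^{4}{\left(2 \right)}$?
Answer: $1$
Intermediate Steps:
$q^{4}{\left(2 \right)} = \left(\frac{2}{2}\right)^{4} = \left(2 \cdot \frac{1}{2}\right)^{4} = 1^{4} = 1$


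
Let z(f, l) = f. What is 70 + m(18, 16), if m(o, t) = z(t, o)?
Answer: 86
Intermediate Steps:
m(o, t) = t
70 + m(18, 16) = 70 + 16 = 86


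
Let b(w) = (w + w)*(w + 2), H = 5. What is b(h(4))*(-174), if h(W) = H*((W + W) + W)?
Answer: -1294560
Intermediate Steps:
h(W) = 15*W (h(W) = 5*((W + W) + W) = 5*(2*W + W) = 5*(3*W) = 15*W)
b(w) = 2*w*(2 + w) (b(w) = (2*w)*(2 + w) = 2*w*(2 + w))
b(h(4))*(-174) = (2*(15*4)*(2 + 15*4))*(-174) = (2*60*(2 + 60))*(-174) = (2*60*62)*(-174) = 7440*(-174) = -1294560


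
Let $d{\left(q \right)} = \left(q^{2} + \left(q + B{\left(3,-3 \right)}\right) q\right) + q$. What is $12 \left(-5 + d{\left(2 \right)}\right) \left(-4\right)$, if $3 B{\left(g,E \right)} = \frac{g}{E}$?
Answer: $-208$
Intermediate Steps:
$B{\left(g,E \right)} = \frac{g}{3 E}$ ($B{\left(g,E \right)} = \frac{g \frac{1}{E}}{3} = \frac{g}{3 E}$)
$d{\left(q \right)} = q + q^{2} + q \left(- \frac{1}{3} + q\right)$ ($d{\left(q \right)} = \left(q^{2} + \left(q + \frac{1}{3} \cdot 3 \frac{1}{-3}\right) q\right) + q = \left(q^{2} + \left(q + \frac{1}{3} \cdot 3 \left(- \frac{1}{3}\right)\right) q\right) + q = \left(q^{2} + \left(q - \frac{1}{3}\right) q\right) + q = \left(q^{2} + \left(- \frac{1}{3} + q\right) q\right) + q = \left(q^{2} + q \left(- \frac{1}{3} + q\right)\right) + q = q + q^{2} + q \left(- \frac{1}{3} + q\right)$)
$12 \left(-5 + d{\left(2 \right)}\right) \left(-4\right) = 12 \left(-5 + \frac{2}{3} \cdot 2 \left(1 + 3 \cdot 2\right)\right) \left(-4\right) = 12 \left(-5 + \frac{2}{3} \cdot 2 \left(1 + 6\right)\right) \left(-4\right) = 12 \left(-5 + \frac{2}{3} \cdot 2 \cdot 7\right) \left(-4\right) = 12 \left(-5 + \frac{28}{3}\right) \left(-4\right) = 12 \cdot \frac{13}{3} \left(-4\right) = 12 \left(- \frac{52}{3}\right) = -208$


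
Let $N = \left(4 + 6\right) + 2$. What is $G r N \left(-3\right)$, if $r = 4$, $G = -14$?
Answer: $2016$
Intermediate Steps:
$N = 12$ ($N = 10 + 2 = 12$)
$G r N \left(-3\right) = - 14 \cdot 4 \cdot 12 \left(-3\right) = \left(-14\right) 48 \left(-3\right) = \left(-672\right) \left(-3\right) = 2016$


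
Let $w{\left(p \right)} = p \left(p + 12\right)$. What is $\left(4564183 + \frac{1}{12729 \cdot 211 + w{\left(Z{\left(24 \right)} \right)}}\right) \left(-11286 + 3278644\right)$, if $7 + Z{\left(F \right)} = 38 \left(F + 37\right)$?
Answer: $\frac{60055953633195549583}{4027136} \approx 1.4913 \cdot 10^{13}$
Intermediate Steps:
$Z{\left(F \right)} = 1399 + 38 F$ ($Z{\left(F \right)} = -7 + 38 \left(F + 37\right) = -7 + 38 \left(37 + F\right) = -7 + \left(1406 + 38 F\right) = 1399 + 38 F$)
$w{\left(p \right)} = p \left(12 + p\right)$
$\left(4564183 + \frac{1}{12729 \cdot 211 + w{\left(Z{\left(24 \right)} \right)}}\right) \left(-11286 + 3278644\right) = \left(4564183 + \frac{1}{12729 \cdot 211 + \left(1399 + 38 \cdot 24\right) \left(12 + \left(1399 + 38 \cdot 24\right)\right)}\right) \left(-11286 + 3278644\right) = \left(4564183 + \frac{1}{2685819 + \left(1399 + 912\right) \left(12 + \left(1399 + 912\right)\right)}\right) 3267358 = \left(4564183 + \frac{1}{2685819 + 2311 \left(12 + 2311\right)}\right) 3267358 = \left(4564183 + \frac{1}{2685819 + 2311 \cdot 2323}\right) 3267358 = \left(4564183 + \frac{1}{2685819 + 5368453}\right) 3267358 = \left(4564183 + \frac{1}{8054272}\right) 3267358 = \frac{36761171339777}{8054272} \cdot 3267358 = \frac{60055953633195549583}{4027136}$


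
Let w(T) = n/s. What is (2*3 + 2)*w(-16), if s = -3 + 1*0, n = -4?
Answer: 32/3 ≈ 10.667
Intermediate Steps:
s = -3 (s = -3 + 0 = -3)
w(T) = 4/3 (w(T) = -4/(-3) = -4*(-⅓) = 4/3)
(2*3 + 2)*w(-16) = (2*3 + 2)*(4/3) = (6 + 2)*(4/3) = 8*(4/3) = 32/3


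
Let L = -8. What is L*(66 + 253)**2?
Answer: -814088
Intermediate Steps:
L*(66 + 253)**2 = -8*(66 + 253)**2 = -8*319**2 = -8*101761 = -814088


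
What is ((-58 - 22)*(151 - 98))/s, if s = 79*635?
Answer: -848/10033 ≈ -0.084521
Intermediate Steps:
s = 50165
((-58 - 22)*(151 - 98))/s = ((-58 - 22)*(151 - 98))/50165 = -80*53*(1/50165) = -4240*1/50165 = -848/10033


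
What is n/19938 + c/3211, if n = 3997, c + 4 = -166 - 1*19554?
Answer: -380422745/64020918 ≈ -5.9422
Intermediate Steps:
c = -19724 (c = -4 + (-166 - 1*19554) = -4 + (-166 - 19554) = -4 - 19720 = -19724)
n/19938 + c/3211 = 3997/19938 - 19724/3211 = -380422745/64020918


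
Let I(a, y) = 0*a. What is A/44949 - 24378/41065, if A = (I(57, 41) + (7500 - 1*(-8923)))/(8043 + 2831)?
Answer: -11914692924533/20071562868690 ≈ -0.59361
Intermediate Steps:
I(a, y) = 0
A = 16423/10874 (A = (0 + (7500 - 1*(-8923)))/(8043 + 2831) = (0 + (7500 + 8923))/10874 = (0 + 16423)*(1/10874) = 16423*(1/10874) = 16423/10874 ≈ 1.5103)
A/44949 - 24378/41065 = (16423/10874)/44949 - 24378/41065 = (16423/10874)*(1/44949) - 24378*1/41065 = 16423/488775426 - 24378/41065 = -11914692924533/20071562868690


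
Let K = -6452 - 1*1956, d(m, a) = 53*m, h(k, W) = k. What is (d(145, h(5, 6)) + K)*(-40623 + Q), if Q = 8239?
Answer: 23413632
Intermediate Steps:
K = -8408 (K = -6452 - 1956 = -8408)
(d(145, h(5, 6)) + K)*(-40623 + Q) = (53*145 - 8408)*(-40623 + 8239) = (7685 - 8408)*(-32384) = -723*(-32384) = 23413632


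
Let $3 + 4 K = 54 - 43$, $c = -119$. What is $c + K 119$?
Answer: $119$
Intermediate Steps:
$K = 2$ ($K = - \frac{3}{4} + \frac{54 - 43}{4} = - \frac{3}{4} + \frac{1}{4} \cdot 11 = - \frac{3}{4} + \frac{11}{4} = 2$)
$c + K 119 = -119 + 2 \cdot 119 = -119 + 238 = 119$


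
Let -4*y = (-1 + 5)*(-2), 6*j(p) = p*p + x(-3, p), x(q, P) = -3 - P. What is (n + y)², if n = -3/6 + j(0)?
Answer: 1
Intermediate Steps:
j(p) = -½ - p/6 + p²/6 (j(p) = (p*p + (-3 - p))/6 = (p² + (-3 - p))/6 = (-3 + p² - p)/6 = -½ - p/6 + p²/6)
n = -1 (n = -3/6 + (-½ - ⅙*0 + (⅙)*0²) = -3*⅙ + (-½ + 0 + (⅙)*0) = -½ + (-½ + 0 + 0) = -½ - ½ = -1)
y = 2 (y = -(-1 + 5)*(-2)/4 = -(-2) = -¼*(-8) = 2)
(n + y)² = (-1 + 2)² = 1² = 1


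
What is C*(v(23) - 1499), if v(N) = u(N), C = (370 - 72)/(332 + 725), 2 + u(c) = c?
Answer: -440444/1057 ≈ -416.69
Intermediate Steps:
u(c) = -2 + c
C = 298/1057 ≈ 0.28193
v(N) = -2 + N
C*(v(23) - 1499) = 298*((-2 + 23) - 1499)/1057 = 298*(21 - 1499)/1057 = (298/1057)*(-1478) = -440444/1057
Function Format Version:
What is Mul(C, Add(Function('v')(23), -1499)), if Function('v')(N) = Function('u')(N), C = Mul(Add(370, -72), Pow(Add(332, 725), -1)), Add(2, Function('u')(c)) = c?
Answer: Rational(-440444, 1057) ≈ -416.69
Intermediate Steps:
Function('u')(c) = Add(-2, c)
C = Rational(298, 1057) (C = Mul(298, Pow(1057, -1)) = Mul(298, Rational(1, 1057)) = Rational(298, 1057) ≈ 0.28193)
Function('v')(N) = Add(-2, N)
Mul(C, Add(Function('v')(23), -1499)) = Mul(Rational(298, 1057), Add(Add(-2, 23), -1499)) = Mul(Rational(298, 1057), Add(21, -1499)) = Mul(Rational(298, 1057), -1478) = Rational(-440444, 1057)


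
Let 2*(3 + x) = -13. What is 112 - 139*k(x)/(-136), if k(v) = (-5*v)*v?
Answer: -189967/544 ≈ -349.20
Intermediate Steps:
x = -19/2 (x = -3 + (½)*(-13) = -3 - 13/2 = -19/2 ≈ -9.5000)
k(v) = -5*v²
112 - 139*k(x)/(-136) = 112 - 139*(-5*(-19/2)²)/(-136) = 112 - 139*(-5*361/4)*(-1)/136 = 112 - (-250895)*(-1)/(4*136) = 112 - 139*1805/544 = 112 - 250895/544 = -189967/544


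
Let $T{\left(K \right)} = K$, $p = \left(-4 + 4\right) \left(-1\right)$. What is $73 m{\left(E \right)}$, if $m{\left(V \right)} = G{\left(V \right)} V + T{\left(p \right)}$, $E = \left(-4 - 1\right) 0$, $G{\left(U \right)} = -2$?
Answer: $0$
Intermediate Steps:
$p = 0$ ($p = 0 \left(-1\right) = 0$)
$E = 0$ ($E = \left(-5\right) 0 = 0$)
$m{\left(V \right)} = - 2 V$ ($m{\left(V \right)} = - 2 V + 0 = - 2 V$)
$73 m{\left(E \right)} = 73 \left(\left(-2\right) 0\right) = 73 \cdot 0 = 0$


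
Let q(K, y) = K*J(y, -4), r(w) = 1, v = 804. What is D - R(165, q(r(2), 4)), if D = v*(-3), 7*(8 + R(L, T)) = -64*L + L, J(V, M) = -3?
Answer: -919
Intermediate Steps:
q(K, y) = -3*K (q(K, y) = K*(-3) = -3*K)
R(L, T) = -8 - 9*L (R(L, T) = -8 + (-64*L + L)/7 = -8 + (-63*L)/7 = -8 - 9*L)
D = -2412 (D = 804*(-3) = -2412)
D - R(165, q(r(2), 4)) = -2412 - (-8 - 9*165) = -2412 - (-8 - 1485) = -2412 - 1*(-1493) = -2412 + 1493 = -919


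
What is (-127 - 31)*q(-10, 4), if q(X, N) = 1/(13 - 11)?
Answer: -79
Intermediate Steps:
q(X, N) = ½ (q(X, N) = 1/2 = ½)
(-127 - 31)*q(-10, 4) = (-127 - 31)*(½) = -158*½ = -79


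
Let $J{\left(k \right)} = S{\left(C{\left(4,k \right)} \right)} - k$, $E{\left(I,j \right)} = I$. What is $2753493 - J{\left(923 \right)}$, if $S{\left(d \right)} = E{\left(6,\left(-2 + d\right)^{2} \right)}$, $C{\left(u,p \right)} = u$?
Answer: $2754410$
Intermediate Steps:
$S{\left(d \right)} = 6$
$J{\left(k \right)} = 6 - k$
$2753493 - J{\left(923 \right)} = 2753493 - \left(6 - 923\right) = 2753493 - -917 = 2753493 + 917 = 2754410$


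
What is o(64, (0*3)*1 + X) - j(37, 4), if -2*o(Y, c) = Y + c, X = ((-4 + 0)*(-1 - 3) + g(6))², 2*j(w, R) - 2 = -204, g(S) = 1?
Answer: -151/2 ≈ -75.500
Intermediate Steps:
j(w, R) = -101 (j(w, R) = 1 + (½)*(-204) = 1 - 102 = -101)
X = 289 (X = ((-4 + 0)*(-1 - 3) + 1)² = (-4*(-4) + 1)² = (16 + 1)² = 17² = 289)
o(Y, c) = -Y/2 - c/2 (o(Y, c) = -(Y + c)/2 = -Y/2 - c/2)
o(64, (0*3)*1 + X) - j(37, 4) = (-½*64 - ((0*3)*1 + 289)/2) - 1*(-101) = (-32 - (0*1 + 289)/2) + 101 = (-32 - (0 + 289)/2) + 101 = (-32 - ½*289) + 101 = (-32 - 289/2) + 101 = -353/2 + 101 = -151/2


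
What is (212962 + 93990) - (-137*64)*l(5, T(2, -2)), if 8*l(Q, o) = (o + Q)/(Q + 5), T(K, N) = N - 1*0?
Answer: 1536404/5 ≈ 3.0728e+5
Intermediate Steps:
T(K, N) = N (T(K, N) = N + 0 = N)
l(Q, o) = (Q + o)/(8*(5 + Q)) (l(Q, o) = ((o + Q)/(Q + 5))/8 = ((Q + o)/(5 + Q))/8 = (Q + o)/(8*(5 + Q)))
(212962 + 93990) - (-137*64)*l(5, T(2, -2)) = (212962 + 93990) - (-137*64)*(5 - 2)/(8*(5 + 5)) = 306952 - (-8768)*(⅛)*3/10 = 306952 - (-8768)*(⅛)*(⅒)*3 = 306952 - (-8768)*3/80 = 306952 - 1*(-1644/5) = 306952 + 1644/5 = 1536404/5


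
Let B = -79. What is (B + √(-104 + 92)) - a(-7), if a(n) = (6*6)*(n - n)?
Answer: -79 + 2*I*√3 ≈ -79.0 + 3.4641*I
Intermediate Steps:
a(n) = 0 (a(n) = 36*0 = 0)
(B + √(-104 + 92)) - a(-7) = (-79 + √(-104 + 92)) - 1*0 = (-79 + √(-12)) + 0 = (-79 + 2*I*√3) + 0 = -79 + 2*I*√3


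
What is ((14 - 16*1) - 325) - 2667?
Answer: -2994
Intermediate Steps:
((14 - 16*1) - 325) - 2667 = ((14 - 16) - 325) - 2667 = (-2 - 325) - 2667 = -327 - 2667 = -2994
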